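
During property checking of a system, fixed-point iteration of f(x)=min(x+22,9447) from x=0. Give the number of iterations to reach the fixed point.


Step 1: x=0, cap=9447, increment=22
Step 2: x grows by 22 each step until capped at 9447; fixed point is x=9447
Step 3: iterations = ceil(9447/22) = 430

430


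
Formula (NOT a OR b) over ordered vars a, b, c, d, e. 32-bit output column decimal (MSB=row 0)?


Formula: (NOT a OR b) over a, b, c, d, e (32 rows)
Evaluate each row (bits = a,b,c,d,e, MSB first):
  row 0 [00000]: (NOT 0 OR 0) -> 1
  row 1 [00001]: (NOT 0 OR 0) -> 1
  row 2 [00010]: (NOT 0 OR 0) -> 1
  row 3 [00011]: (NOT 0 OR 0) -> 1
  row 4 [00100]: (NOT 0 OR 0) -> 1
  row 5 [00101]: (NOT 0 OR 0) -> 1
  row 6 [00110]: (NOT 0 OR 0) -> 1
  row 7 [00111]: (NOT 0 OR 0) -> 1
  row 8 [01000]: (NOT 0 OR 1) -> 1
  row 9 [01001]: (NOT 0 OR 1) -> 1
  row 10 [01010]: (NOT 0 OR 1) -> 1
  row 11 [01011]: (NOT 0 OR 1) -> 1
  row 12 [01100]: (NOT 0 OR 1) -> 1
  row 13 [01101]: (NOT 0 OR 1) -> 1
  row 14 [01110]: (NOT 0 OR 1) -> 1
  row 15 [01111]: (NOT 0 OR 1) -> 1
  row 16 [10000]: (NOT 1 OR 0) -> 0
  row 17 [10001]: (NOT 1 OR 0) -> 0
  row 18 [10010]: (NOT 1 OR 0) -> 0
  row 19 [10011]: (NOT 1 OR 0) -> 0
  row 20 [10100]: (NOT 1 OR 0) -> 0
  row 21 [10101]: (NOT 1 OR 0) -> 0
  row 22 [10110]: (NOT 1 OR 0) -> 0
  row 23 [10111]: (NOT 1 OR 0) -> 0
  row 24 [11000]: (NOT 1 OR 1) -> 1
  row 25 [11001]: (NOT 1 OR 1) -> 1
  row 26 [11010]: (NOT 1 OR 1) -> 1
  row 27 [11011]: (NOT 1 OR 1) -> 1
  row 28 [11100]: (NOT 1 OR 1) -> 1
  row 29 [11101]: (NOT 1 OR 1) -> 1
  row 30 [11110]: (NOT 1 OR 1) -> 1
  row 31 [11111]: (NOT 1 OR 1) -> 1
Full result column, 4 rows per line (a,b,c fixed per line; d,e runs 00..11 left to right):
  rows 0-3 [a,b,c=000]: 1111  = hex F
  rows 4-7 [a,b,c=001]: 1111  = hex F
  rows 8-11 [a,b,c=010]: 1111  = hex F
  rows 12-15 [a,b,c=011]: 1111  = hex F
  rows 16-19 [a,b,c=100]: 0000  = hex 0
  rows 20-23 [a,b,c=101]: 0000  = hex 0
  rows 24-27 [a,b,c=110]: 1111  = hex F
  rows 28-31 [a,b,c=111]: 1111  = hex F
Output column (row 0 .. row 31) = 11111111111111110000000011111111
Output column grouped in 4s = 1111 1111 1111 1111 0000 0000 1111 1111 = 0xFFFF00FF
Convert to decimal digit by digit (value = value*16 + digit):
  F -> 15
  15*16 + 15 (F) = 255
  255*16 + 15 (F) = 4095
  4095*16 + 15 (F) = 65535
  65535*16 + 0 = 1048560
  1048560*16 + 0 = 16776960
  16776960*16 + 15 (F) = 268431375
  268431375*16 + 15 (F) = 4294902015
Decimal = 4294902015

4294902015


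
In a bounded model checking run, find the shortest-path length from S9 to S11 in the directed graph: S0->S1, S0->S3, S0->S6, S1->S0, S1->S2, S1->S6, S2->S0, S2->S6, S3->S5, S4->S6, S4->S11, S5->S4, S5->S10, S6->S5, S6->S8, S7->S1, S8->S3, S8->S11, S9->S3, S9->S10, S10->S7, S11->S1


BFS layer-by-layer from S9:
  dist 0: {S9}
  dist 1: {S3, S10}
  dist 2: {S5, S7}
  dist 3: {S1, S4}
  dist 4: {S0, S2, S6, S11}
  -> S11 reached at distance 4
Shortest path length = 4

4


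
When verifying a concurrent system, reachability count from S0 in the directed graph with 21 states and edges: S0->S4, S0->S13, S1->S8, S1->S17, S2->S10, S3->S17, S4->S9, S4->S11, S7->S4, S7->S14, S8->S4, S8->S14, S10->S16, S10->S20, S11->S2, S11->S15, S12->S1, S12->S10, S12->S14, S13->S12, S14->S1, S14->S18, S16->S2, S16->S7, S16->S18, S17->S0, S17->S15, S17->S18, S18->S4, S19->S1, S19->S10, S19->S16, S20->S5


BFS from S0:
  layer 0: {S0}
  layer 1: {S4, S13}
  layer 2: {S9, S11, S12}
  layer 3: {S1, S2, S10, S14, S15}
  layer 4: {S8, S16, S17, S18, S20}
  layer 5: {S5, S7}
Reachable set: {S0, S1, S2, S4, S5, S7, S8, S9, S10, S11, S12, S13, S14, S15, S16, S17, S18, S20}
Count = 18

18


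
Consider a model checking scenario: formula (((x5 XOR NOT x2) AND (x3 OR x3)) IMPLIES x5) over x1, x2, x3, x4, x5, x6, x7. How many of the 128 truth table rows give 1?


Formula: (((x5 XOR NOT x2) AND (x3 OR x3)) IMPLIES x5) over 7 vars (128 rows)
Evaluate each row (x1, x2, x3, x4, x5, x6, x7 as bits, MSB first):
  row 0 [0000000]: (((0 XOR NOT 0) AND (0 OR 0)) IMPLIES 0) -> 1
  row 1 [0000001]: (((0 XOR NOT 0) AND (0 OR 0)) IMPLIES 0) -> 1
  row 2 [0000010]: (((0 XOR NOT 0) AND (0 OR 0)) IMPLIES 0) -> 1
  row 3 [0000011]: (((0 XOR NOT 0) AND (0 OR 0)) IMPLIES 0) -> 1
  row 4 [0000100]: (((1 XOR NOT 0) AND (0 OR 0)) IMPLIES 1) -> 1
  (every remaining row is evaluated the same way; all 128 results are listed next)
Full result column, 8 rows per line (x1,x2,x3,x4 fixed per line; x5,x6,x7 runs 000..111 left to right):
  rows 0-7 [x1,x2,x3,x4=0000]: 11111111  (ones: 8)
  rows 8-15 [x1,x2,x3,x4=0001]: 11111111  (ones: 8)
  rows 16-23 [x1,x2,x3,x4=0010]: 00001111  (ones: 4)
  rows 24-31 [x1,x2,x3,x4=0011]: 00001111  (ones: 4)
  rows 32-39 [x1,x2,x3,x4=0100]: 11111111  (ones: 8)
  rows 40-47 [x1,x2,x3,x4=0101]: 11111111  (ones: 8)
  rows 48-55 [x1,x2,x3,x4=0110]: 11111111  (ones: 8)
  rows 56-63 [x1,x2,x3,x4=0111]: 11111111  (ones: 8)
  rows 64-71 [x1,x2,x3,x4=1000]: 11111111  (ones: 8)
  rows 72-79 [x1,x2,x3,x4=1001]: 11111111  (ones: 8)
  rows 80-87 [x1,x2,x3,x4=1010]: 00001111  (ones: 4)
  rows 88-95 [x1,x2,x3,x4=1011]: 00001111  (ones: 4)
  rows 96-103 [x1,x2,x3,x4=1100]: 11111111  (ones: 8)
  rows 104-111 [x1,x2,x3,x4=1101]: 11111111  (ones: 8)
  rows 112-119 [x1,x2,x3,x4=1110]: 11111111  (ones: 8)
  rows 120-127 [x1,x2,x3,x4=1111]: 11111111  (ones: 8)
Count of 1-rows = 8+8+4+4+8+8+8+8+8+8+4+4+8+8+8+8 = 112

112


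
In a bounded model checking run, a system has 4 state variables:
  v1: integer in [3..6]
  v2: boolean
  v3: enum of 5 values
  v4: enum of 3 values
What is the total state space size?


State space = product of domain sizes of all variables.
Domain sizes:
  v1 (integer in [3..6]): 4
  v2 (boolean): 2
  v3 (enum of 5 values): 5
  v4 (enum of 3 values): 3
Product = 4 * 2 * 5 * 3 = 120

120


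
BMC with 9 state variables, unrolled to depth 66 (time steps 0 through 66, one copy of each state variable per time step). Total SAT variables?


BMC unrolls to depth k, creating one copy of each state var for steps 0..k.
Step count = 66 + 1 = 67 (steps 0 through 66)
Vars per step = 9
Total = 9 * 67 = 603

603


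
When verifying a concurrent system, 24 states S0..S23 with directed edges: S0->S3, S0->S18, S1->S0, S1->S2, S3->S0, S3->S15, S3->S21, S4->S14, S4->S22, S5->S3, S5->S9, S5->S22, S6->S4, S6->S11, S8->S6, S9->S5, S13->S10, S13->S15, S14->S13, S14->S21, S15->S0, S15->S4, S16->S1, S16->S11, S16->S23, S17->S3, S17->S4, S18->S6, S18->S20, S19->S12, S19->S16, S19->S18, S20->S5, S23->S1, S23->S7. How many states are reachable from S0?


BFS from S0:
  layer 0: {S0}
  layer 1: {S3, S18}
  layer 2: {S6, S15, S20, S21}
  layer 3: {S4, S5, S11}
  layer 4: {S9, S14, S22}
  layer 5: {S13}
  layer 6: {S10}
Reachable set: {S0, S3, S4, S5, S6, S9, S10, S11, S13, S14, S15, S18, S20, S21, S22}
Count = 15

15


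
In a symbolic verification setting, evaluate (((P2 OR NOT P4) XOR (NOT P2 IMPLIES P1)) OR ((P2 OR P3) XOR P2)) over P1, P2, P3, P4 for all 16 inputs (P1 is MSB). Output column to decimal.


Formula: (((P2 OR NOT P4) XOR (NOT P2 IMPLIES P1)) OR ((P2 OR P3) XOR P2)) over P1, P2, P3, P4 (16 rows)
Evaluate each row (bits = P1,P2,P3,P4, MSB first):
  row 0 [0000]: (((0 OR NOT 0) XOR (NOT 0 IMPLIES 0)) OR ((0 OR 0) XOR 0)) -> 1
  row 1 [0001]: (((0 OR NOT 1) XOR (NOT 0 IMPLIES 0)) OR ((0 OR 0) XOR 0)) -> 0
  row 2 [0010]: (((0 OR NOT 0) XOR (NOT 0 IMPLIES 0)) OR ((0 OR 1) XOR 0)) -> 1
  row 3 [0011]: (((0 OR NOT 1) XOR (NOT 0 IMPLIES 0)) OR ((0 OR 1) XOR 0)) -> 1
  row 4 [0100]: (((1 OR NOT 0) XOR (NOT 1 IMPLIES 0)) OR ((1 OR 0) XOR 1)) -> 0
  row 5 [0101]: (((1 OR NOT 1) XOR (NOT 1 IMPLIES 0)) OR ((1 OR 0) XOR 1)) -> 0
  row 6 [0110]: (((1 OR NOT 0) XOR (NOT 1 IMPLIES 0)) OR ((1 OR 1) XOR 1)) -> 0
  row 7 [0111]: (((1 OR NOT 1) XOR (NOT 1 IMPLIES 0)) OR ((1 OR 1) XOR 1)) -> 0
  row 8 [1000]: (((0 OR NOT 0) XOR (NOT 0 IMPLIES 1)) OR ((0 OR 0) XOR 0)) -> 0
  row 9 [1001]: (((0 OR NOT 1) XOR (NOT 0 IMPLIES 1)) OR ((0 OR 0) XOR 0)) -> 1
  row 10 [1010]: (((0 OR NOT 0) XOR (NOT 0 IMPLIES 1)) OR ((0 OR 1) XOR 0)) -> 1
  row 11 [1011]: (((0 OR NOT 1) XOR (NOT 0 IMPLIES 1)) OR ((0 OR 1) XOR 0)) -> 1
  row 12 [1100]: (((1 OR NOT 0) XOR (NOT 1 IMPLIES 1)) OR ((1 OR 0) XOR 1)) -> 0
  row 13 [1101]: (((1 OR NOT 1) XOR (NOT 1 IMPLIES 1)) OR ((1 OR 0) XOR 1)) -> 0
  row 14 [1110]: (((1 OR NOT 0) XOR (NOT 1 IMPLIES 1)) OR ((1 OR 1) XOR 1)) -> 0
  row 15 [1111]: (((1 OR NOT 1) XOR (NOT 1 IMPLIES 1)) OR ((1 OR 1) XOR 1)) -> 0
Full result column, 4 rows per line (P1,P2 fixed per line; P3,P4 runs 00..11 left to right):
  rows 0-3 [P1,P2=00]: 1011  = hex B
  rows 4-7 [P1,P2=01]: 0000  = hex 0
  rows 8-11 [P1,P2=10]: 0111  = hex 7
  rows 12-15 [P1,P2=11]: 0000  = hex 0
Output column (row 0 .. row 15) = 1011000001110000
Output column grouped in 4s = 1011 0000 0111 0000 = 0xB070
Convert to decimal digit by digit (value = value*16 + digit):
  B -> 11
  11*16 + 0 = 176
  176*16 + 7 = 2823
  2823*16 + 0 = 45168
Decimal = 45168

45168


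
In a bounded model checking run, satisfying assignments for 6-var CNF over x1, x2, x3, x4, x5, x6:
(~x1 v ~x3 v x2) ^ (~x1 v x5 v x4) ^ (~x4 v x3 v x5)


CNF with 3 clauses over 6 vars (64 assignments).
An assignment satisfies CNF iff every clause has >=1 true literal.
Check each row (bits = x1,x2,x3,x4,x5,x6; clause T/F shown):
  row 0 [000000]: clauses=TTT -> 1
  row 1 [000001]: clauses=TTT -> 1
  row 2 [000010]: clauses=TTT -> 1
  row 3 [000011]: clauses=TTT -> 1
  row 4 [000100]: clauses=TTF -> 0
  (every remaining row is evaluated the same way; all 64 results are listed next)
Full result column, 8 rows per line (x1,x2,x3 fixed per line; x4,x5,x6 runs 000..111 left to right):
  rows 0-7 [x1,x2,x3=000]: 11110011  (ones: 6)
  rows 8-15 [x1,x2,x3=001]: 11111111  (ones: 8)
  rows 16-23 [x1,x2,x3=010]: 11110011  (ones: 6)
  rows 24-31 [x1,x2,x3=011]: 11111111  (ones: 8)
  rows 32-39 [x1,x2,x3=100]: 00110011  (ones: 4)
  rows 40-47 [x1,x2,x3=101]: 00000000  (ones: 0)
  rows 48-55 [x1,x2,x3=110]: 00110011  (ones: 4)
  rows 56-63 [x1,x2,x3=111]: 00111111  (ones: 6)
Satisfying assignments = 6+8+6+8+4+0+4+6 = 42

42


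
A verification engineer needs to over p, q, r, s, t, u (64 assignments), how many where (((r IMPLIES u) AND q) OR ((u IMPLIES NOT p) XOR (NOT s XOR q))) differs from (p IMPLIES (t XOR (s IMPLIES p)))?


F1 = (((r IMPLIES u) AND q) OR ((u IMPLIES NOT p) XOR (NOT s XOR q)))
F2 = (p IMPLIES (t XOR (s IMPLIES p)))
Evaluate both on each of 64 rows (bits = p,q,r,s,t,u):
  row 0 [000000]: F1=0 F2=1 (differ) -> 1
  row 1 [000001]: F1=0 F2=1 (differ) -> 1
  row 2 [000010]: F1=0 F2=1 (differ) -> 1
  row 3 [000011]: F1=0 F2=1 (differ) -> 1
  row 4 [000100]: F1=1 F2=1 -> 0
  (every remaining row is evaluated the same way; all 64 results are listed next)
Full result column, 8 rows per line (p,q,r fixed per line; s,t,u runs 000..111 left to right):
  rows 0-7 [p,q,r=000]: 11110000  (ones: 4)
  rows 8-15 [p,q,r=001]: 11110000  (ones: 4)
  rows 16-23 [p,q,r=010]: 00000000  (ones: 0)
  rows 24-31 [p,q,r=011]: 00001010  (ones: 2)
  rows 32-39 [p,q,r=100]: 10010110  (ones: 4)
  rows 40-47 [p,q,r=101]: 10010110  (ones: 4)
  rows 48-55 [p,q,r=110]: 00110011  (ones: 4)
  rows 56-63 [p,q,r=111]: 00111001  (ones: 4)
Disagreements = 4+4+0+2+4+4+4+4 = 26

26


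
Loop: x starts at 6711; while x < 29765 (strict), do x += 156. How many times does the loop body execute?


Step 1: x goes from 6711 toward 29765 by 156; the body runs while x<29765, so iterations = ceil((bound-start)/step)
Step 2: Distance=23054
Step 3: ceil(23054/156)=148

148


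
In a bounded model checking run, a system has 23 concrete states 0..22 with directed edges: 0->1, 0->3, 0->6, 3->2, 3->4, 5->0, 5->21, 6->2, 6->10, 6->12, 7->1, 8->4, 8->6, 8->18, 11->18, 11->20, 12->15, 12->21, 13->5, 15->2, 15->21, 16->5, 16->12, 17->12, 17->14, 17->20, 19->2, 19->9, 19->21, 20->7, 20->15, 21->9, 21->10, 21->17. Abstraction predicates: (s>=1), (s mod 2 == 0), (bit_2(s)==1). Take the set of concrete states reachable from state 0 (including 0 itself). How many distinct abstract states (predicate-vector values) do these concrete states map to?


BFS from 0:
Concrete reachable: {0, 1, 2, 3, 4, 6, 7, 9, 10, 12, 14, 15, 17, 20, 21}
Abstract via predicates (s>=1), (s mod 2 == 0), (bit_2(s)==1):
  (0,1,0) <- {0}
  (1,0,0) <- {1, 3, 9, 17}
  (1,0,1) <- {7, 15, 21}
  (1,1,0) <- {2, 10}
  (1,1,1) <- {4, 6, 12, 14, 20}
Distinct abstract states = 5

5


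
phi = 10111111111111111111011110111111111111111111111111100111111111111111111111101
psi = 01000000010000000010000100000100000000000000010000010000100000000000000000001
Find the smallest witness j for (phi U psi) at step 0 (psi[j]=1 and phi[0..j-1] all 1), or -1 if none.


(phi U psi) at 0: need smallest j with psi[j]=1 and phi[i]=1 for all i in [0,j).
Scan from step 0:
  step 0: phi=1, psi=0 -> continue
  step 1: psi=1 and phi held for [0,1) -> witness found
Witness step = 1

1


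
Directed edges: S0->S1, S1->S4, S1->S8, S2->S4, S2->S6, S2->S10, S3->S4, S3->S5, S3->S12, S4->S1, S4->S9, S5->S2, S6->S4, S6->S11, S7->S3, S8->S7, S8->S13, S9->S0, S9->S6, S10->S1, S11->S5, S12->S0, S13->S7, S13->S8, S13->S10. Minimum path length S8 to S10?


BFS layer-by-layer from S8:
  dist 0: {S8}
  dist 1: {S7, S13}
  dist 2: {S3, S10}
  -> S10 reached at distance 2
Shortest path length = 2

2


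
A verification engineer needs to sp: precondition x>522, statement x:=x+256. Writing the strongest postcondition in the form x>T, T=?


Formula: sp(P, x:=E) = exists old_x. (x = E[old_x/x]) AND P[old_x/x] (old_x is the value of x before the assignment; eliminate old_x by solving x = E[old_x/x] for old_x)
Step 1: Precondition P: x>522, i.e. old_x > 522
Step 2: Assignment gives x = old_x + 256, so old_x = x - 256
Step 3: Substitute into P: x - 256 > 522
Step 4: Simplify: x > 522+256 = 778

778


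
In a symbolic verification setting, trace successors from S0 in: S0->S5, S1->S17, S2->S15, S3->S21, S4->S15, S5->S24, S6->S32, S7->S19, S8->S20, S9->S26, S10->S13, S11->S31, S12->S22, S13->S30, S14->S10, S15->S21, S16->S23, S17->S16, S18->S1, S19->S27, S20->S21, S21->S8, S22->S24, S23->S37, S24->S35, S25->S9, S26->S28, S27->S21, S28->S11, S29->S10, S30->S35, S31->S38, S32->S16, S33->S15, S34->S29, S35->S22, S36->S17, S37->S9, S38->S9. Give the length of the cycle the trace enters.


Trace from S0 until a state repeats:
  S0 -> S5 -> S24 -> S35 -> S22 -> S24
S24 first seen at step 2, revisited at step 5.
Cycle length = 5 - 2 = 3

3


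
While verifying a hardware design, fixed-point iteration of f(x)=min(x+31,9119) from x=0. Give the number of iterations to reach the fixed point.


Step 1: x=0, cap=9119, increment=31
Step 2: x grows by 31 each step until capped at 9119; fixed point is x=9119
Step 3: iterations = ceil(9119/31) = 295

295


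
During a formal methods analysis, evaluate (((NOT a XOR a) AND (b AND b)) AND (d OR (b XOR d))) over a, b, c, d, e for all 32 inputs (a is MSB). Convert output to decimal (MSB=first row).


Formula: (((NOT a XOR a) AND (b AND b)) AND (d OR (b XOR d))) over a, b, c, d, e (32 rows)
Evaluate each row (bits = a,b,c,d,e, MSB first):
  row 0 [00000]: (((NOT 0 XOR 0) AND (0 AND 0)) AND (0 OR (0 XOR 0))) -> 0
  row 1 [00001]: (((NOT 0 XOR 0) AND (0 AND 0)) AND (0 OR (0 XOR 0))) -> 0
  row 2 [00010]: (((NOT 0 XOR 0) AND (0 AND 0)) AND (1 OR (0 XOR 1))) -> 0
  row 3 [00011]: (((NOT 0 XOR 0) AND (0 AND 0)) AND (1 OR (0 XOR 1))) -> 0
  row 4 [00100]: (((NOT 0 XOR 0) AND (0 AND 0)) AND (0 OR (0 XOR 0))) -> 0
  row 5 [00101]: (((NOT 0 XOR 0) AND (0 AND 0)) AND (0 OR (0 XOR 0))) -> 0
  row 6 [00110]: (((NOT 0 XOR 0) AND (0 AND 0)) AND (1 OR (0 XOR 1))) -> 0
  row 7 [00111]: (((NOT 0 XOR 0) AND (0 AND 0)) AND (1 OR (0 XOR 1))) -> 0
  row 8 [01000]: (((NOT 0 XOR 0) AND (1 AND 1)) AND (0 OR (1 XOR 0))) -> 1
  row 9 [01001]: (((NOT 0 XOR 0) AND (1 AND 1)) AND (0 OR (1 XOR 0))) -> 1
  row 10 [01010]: (((NOT 0 XOR 0) AND (1 AND 1)) AND (1 OR (1 XOR 1))) -> 1
  row 11 [01011]: (((NOT 0 XOR 0) AND (1 AND 1)) AND (1 OR (1 XOR 1))) -> 1
  row 12 [01100]: (((NOT 0 XOR 0) AND (1 AND 1)) AND (0 OR (1 XOR 0))) -> 1
  row 13 [01101]: (((NOT 0 XOR 0) AND (1 AND 1)) AND (0 OR (1 XOR 0))) -> 1
  row 14 [01110]: (((NOT 0 XOR 0) AND (1 AND 1)) AND (1 OR (1 XOR 1))) -> 1
  row 15 [01111]: (((NOT 0 XOR 0) AND (1 AND 1)) AND (1 OR (1 XOR 1))) -> 1
  row 16 [10000]: (((NOT 1 XOR 1) AND (0 AND 0)) AND (0 OR (0 XOR 0))) -> 0
  row 17 [10001]: (((NOT 1 XOR 1) AND (0 AND 0)) AND (0 OR (0 XOR 0))) -> 0
  row 18 [10010]: (((NOT 1 XOR 1) AND (0 AND 0)) AND (1 OR (0 XOR 1))) -> 0
  row 19 [10011]: (((NOT 1 XOR 1) AND (0 AND 0)) AND (1 OR (0 XOR 1))) -> 0
  row 20 [10100]: (((NOT 1 XOR 1) AND (0 AND 0)) AND (0 OR (0 XOR 0))) -> 0
  row 21 [10101]: (((NOT 1 XOR 1) AND (0 AND 0)) AND (0 OR (0 XOR 0))) -> 0
  row 22 [10110]: (((NOT 1 XOR 1) AND (0 AND 0)) AND (1 OR (0 XOR 1))) -> 0
  row 23 [10111]: (((NOT 1 XOR 1) AND (0 AND 0)) AND (1 OR (0 XOR 1))) -> 0
  row 24 [11000]: (((NOT 1 XOR 1) AND (1 AND 1)) AND (0 OR (1 XOR 0))) -> 1
  row 25 [11001]: (((NOT 1 XOR 1) AND (1 AND 1)) AND (0 OR (1 XOR 0))) -> 1
  row 26 [11010]: (((NOT 1 XOR 1) AND (1 AND 1)) AND (1 OR (1 XOR 1))) -> 1
  row 27 [11011]: (((NOT 1 XOR 1) AND (1 AND 1)) AND (1 OR (1 XOR 1))) -> 1
  row 28 [11100]: (((NOT 1 XOR 1) AND (1 AND 1)) AND (0 OR (1 XOR 0))) -> 1
  row 29 [11101]: (((NOT 1 XOR 1) AND (1 AND 1)) AND (0 OR (1 XOR 0))) -> 1
  row 30 [11110]: (((NOT 1 XOR 1) AND (1 AND 1)) AND (1 OR (1 XOR 1))) -> 1
  row 31 [11111]: (((NOT 1 XOR 1) AND (1 AND 1)) AND (1 OR (1 XOR 1))) -> 1
Full result column, 4 rows per line (a,b,c fixed per line; d,e runs 00..11 left to right):
  rows 0-3 [a,b,c=000]: 0000  = hex 0
  rows 4-7 [a,b,c=001]: 0000  = hex 0
  rows 8-11 [a,b,c=010]: 1111  = hex F
  rows 12-15 [a,b,c=011]: 1111  = hex F
  rows 16-19 [a,b,c=100]: 0000  = hex 0
  rows 20-23 [a,b,c=101]: 0000  = hex 0
  rows 24-27 [a,b,c=110]: 1111  = hex F
  rows 28-31 [a,b,c=111]: 1111  = hex F
Output column (row 0 .. row 31) = 00000000111111110000000011111111
Output column grouped in 4s = 0000 0000 1111 1111 0000 0000 1111 1111 = 0x00FF00FF
Convert to decimal digit by digit (value = value*16 + digit):
  0 -> 0
  0*16 + 0 = 0
  0*16 + 15 (F) = 15
  15*16 + 15 (F) = 255
  255*16 + 0 = 4080
  4080*16 + 0 = 65280
  65280*16 + 15 (F) = 1044495
  1044495*16 + 15 (F) = 16711935
Decimal = 16711935

16711935


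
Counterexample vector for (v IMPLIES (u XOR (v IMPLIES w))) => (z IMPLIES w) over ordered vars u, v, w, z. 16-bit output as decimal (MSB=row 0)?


F1 = (v IMPLIES (u XOR (v IMPLIES w)))
F2 = (z IMPLIES w)
Counterexample to F1=>F2 is where F1=1 and F2=0.
Evaluate each row (bits = u,v,w,z, MSB first):
  row 0 [0000]: F1=1 F2=1 -> F1&~F2 -> 0
  row 1 [0001]: F1=1 F2=0 -> F1&~F2 -> 1
  row 2 [0010]: F1=1 F2=1 -> F1&~F2 -> 0
  row 3 [0011]: F1=1 F2=1 -> F1&~F2 -> 0
  row 4 [0100]: F1=0 F2=1 -> F1&~F2 -> 0
  row 5 [0101]: F1=0 F2=0 -> F1&~F2 -> 0
  row 6 [0110]: F1=1 F2=1 -> F1&~F2 -> 0
  row 7 [0111]: F1=1 F2=1 -> F1&~F2 -> 0
  row 8 [1000]: F1=1 F2=1 -> F1&~F2 -> 0
  row 9 [1001]: F1=1 F2=0 -> F1&~F2 -> 1
  row 10 [1010]: F1=1 F2=1 -> F1&~F2 -> 0
  row 11 [1011]: F1=1 F2=1 -> F1&~F2 -> 0
  row 12 [1100]: F1=1 F2=1 -> F1&~F2 -> 0
  row 13 [1101]: F1=1 F2=0 -> F1&~F2 -> 1
  row 14 [1110]: F1=0 F2=1 -> F1&~F2 -> 0
  row 15 [1111]: F1=0 F2=1 -> F1&~F2 -> 0
Full result column, 4 rows per line (u,v fixed per line; w,z runs 00..11 left to right):
  rows 0-3 [u,v=00]: 0100  = hex 4
  rows 4-7 [u,v=01]: 0000  = hex 0
  rows 8-11 [u,v=10]: 0100  = hex 4
  rows 12-15 [u,v=11]: 0100  = hex 4
Counterexample vector (row 0 .. row 15) = 0100000001000100
Output column grouped in 4s = 0100 0000 0100 0100 = 0x4044
Convert to decimal digit by digit (value = value*16 + digit):
  4 -> 4
  4*16 + 0 = 64
  64*16 + 4 = 1028
  1028*16 + 4 = 16452
Decimal = 16452

16452


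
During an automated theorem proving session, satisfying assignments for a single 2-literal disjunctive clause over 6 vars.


Step 1: Total=2^6=64
Step 2: Unsat when all 2 false: 2^4=16
Step 3: Sat=64-16=48

48


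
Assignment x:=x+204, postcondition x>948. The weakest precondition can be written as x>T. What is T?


Formula: wp(x:=E, P) = P[E/x] (substitute E for x in postcondition)
Step 1: Postcondition: x>948
Step 2: Substitute x+204 for x: x+204>948
Step 3: Solve for x: x > 948-204 = 744

744


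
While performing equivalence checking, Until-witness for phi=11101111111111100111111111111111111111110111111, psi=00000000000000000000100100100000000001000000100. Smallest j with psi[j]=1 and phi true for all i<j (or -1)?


(phi U psi) at 0: need smallest j with psi[j]=1 and phi[i]=1 for all i in [0,j).
Scan from step 0:
  step 0: phi=1, psi=0 -> continue
  step 1: phi=1, psi=0 -> continue
  step 2: phi=1, psi=0 -> continue
  step 3: phi=0 -> phi-prefix broken from here
  step 20: psi=1 but phi already failed -> not a witness
  step 23: psi=1 but phi already failed -> not a witness
  step 26: psi=1 but phi already failed -> not a witness
  step 37: psi=1 but phi already failed -> not a witness
  step 44: psi=1 but phi already failed -> not a witness
  end of trace: no witness -> -1
Witness step = -1

-1


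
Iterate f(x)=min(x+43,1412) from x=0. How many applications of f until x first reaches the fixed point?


Step 1: x=0, cap=1412, increment=43
Step 2: x grows by 43 each step until capped at 1412; fixed point is x=1412
Step 3: iterations = ceil(1412/43) = 33

33


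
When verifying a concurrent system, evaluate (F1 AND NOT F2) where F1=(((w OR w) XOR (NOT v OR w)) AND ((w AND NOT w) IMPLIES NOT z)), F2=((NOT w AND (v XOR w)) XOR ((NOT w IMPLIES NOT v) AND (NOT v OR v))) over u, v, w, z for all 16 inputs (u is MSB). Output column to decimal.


F1 = (((w OR w) XOR (NOT v OR w)) AND ((w AND NOT w) IMPLIES NOT z))
F2 = ((NOT w AND (v XOR w)) XOR ((NOT w IMPLIES NOT v) AND (NOT v OR v)))
Counterexample to F1=>F2 is where F1=1 and F2=0.
Evaluate each row (bits = u,v,w,z, MSB first):
  row 0 [0000]: F1=1 F2=1 -> F1&~F2 -> 0
  row 1 [0001]: F1=1 F2=1 -> F1&~F2 -> 0
  row 2 [0010]: F1=0 F2=1 -> F1&~F2 -> 0
  row 3 [0011]: F1=0 F2=1 -> F1&~F2 -> 0
  row 4 [0100]: F1=0 F2=1 -> F1&~F2 -> 0
  row 5 [0101]: F1=0 F2=1 -> F1&~F2 -> 0
  row 6 [0110]: F1=0 F2=1 -> F1&~F2 -> 0
  row 7 [0111]: F1=0 F2=1 -> F1&~F2 -> 0
  row 8 [1000]: F1=1 F2=1 -> F1&~F2 -> 0
  row 9 [1001]: F1=1 F2=1 -> F1&~F2 -> 0
  row 10 [1010]: F1=0 F2=1 -> F1&~F2 -> 0
  row 11 [1011]: F1=0 F2=1 -> F1&~F2 -> 0
  row 12 [1100]: F1=0 F2=1 -> F1&~F2 -> 0
  row 13 [1101]: F1=0 F2=1 -> F1&~F2 -> 0
  row 14 [1110]: F1=0 F2=1 -> F1&~F2 -> 0
  row 15 [1111]: F1=0 F2=1 -> F1&~F2 -> 0
Full result column, 4 rows per line (u,v fixed per line; w,z runs 00..11 left to right):
  rows 0-3 [u,v=00]: 0000  = hex 0
  rows 4-7 [u,v=01]: 0000  = hex 0
  rows 8-11 [u,v=10]: 0000  = hex 0
  rows 12-15 [u,v=11]: 0000  = hex 0
Counterexample vector (row 0 .. row 15) = 0000000000000000
Output column grouped in 4s = 0000 0000 0000 0000 = 0x0000
Convert to decimal digit by digit (value = value*16 + digit):
  0 -> 0
  0*16 + 0 = 0
  0*16 + 0 = 0
  0*16 + 0 = 0
Decimal = 0

0


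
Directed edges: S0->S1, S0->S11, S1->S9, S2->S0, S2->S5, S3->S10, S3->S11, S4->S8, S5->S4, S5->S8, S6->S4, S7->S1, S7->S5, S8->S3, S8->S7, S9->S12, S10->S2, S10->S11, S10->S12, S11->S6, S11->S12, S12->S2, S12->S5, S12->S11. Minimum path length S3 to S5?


BFS layer-by-layer from S3:
  dist 0: {S3}
  dist 1: {S10, S11}
  dist 2: {S2, S6, S12}
  dist 3: {S0, S4, S5}
  -> S5 reached at distance 3
Shortest path length = 3

3


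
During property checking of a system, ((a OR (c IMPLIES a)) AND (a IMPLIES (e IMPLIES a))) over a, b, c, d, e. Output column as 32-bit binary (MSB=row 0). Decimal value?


Formula: ((a OR (c IMPLIES a)) AND (a IMPLIES (e IMPLIES a))) over a, b, c, d, e (32 rows)
Evaluate each row (bits = a,b,c,d,e, MSB first):
  row 0 [00000]: ((0 OR (0 IMPLIES 0)) AND (0 IMPLIES (0 IMPLIES 0))) -> 1
  row 1 [00001]: ((0 OR (0 IMPLIES 0)) AND (0 IMPLIES (1 IMPLIES 0))) -> 1
  row 2 [00010]: ((0 OR (0 IMPLIES 0)) AND (0 IMPLIES (0 IMPLIES 0))) -> 1
  row 3 [00011]: ((0 OR (0 IMPLIES 0)) AND (0 IMPLIES (1 IMPLIES 0))) -> 1
  row 4 [00100]: ((0 OR (1 IMPLIES 0)) AND (0 IMPLIES (0 IMPLIES 0))) -> 0
  row 5 [00101]: ((0 OR (1 IMPLIES 0)) AND (0 IMPLIES (1 IMPLIES 0))) -> 0
  row 6 [00110]: ((0 OR (1 IMPLIES 0)) AND (0 IMPLIES (0 IMPLIES 0))) -> 0
  row 7 [00111]: ((0 OR (1 IMPLIES 0)) AND (0 IMPLIES (1 IMPLIES 0))) -> 0
  row 8 [01000]: ((0 OR (0 IMPLIES 0)) AND (0 IMPLIES (0 IMPLIES 0))) -> 1
  row 9 [01001]: ((0 OR (0 IMPLIES 0)) AND (0 IMPLIES (1 IMPLIES 0))) -> 1
  row 10 [01010]: ((0 OR (0 IMPLIES 0)) AND (0 IMPLIES (0 IMPLIES 0))) -> 1
  row 11 [01011]: ((0 OR (0 IMPLIES 0)) AND (0 IMPLIES (1 IMPLIES 0))) -> 1
  row 12 [01100]: ((0 OR (1 IMPLIES 0)) AND (0 IMPLIES (0 IMPLIES 0))) -> 0
  row 13 [01101]: ((0 OR (1 IMPLIES 0)) AND (0 IMPLIES (1 IMPLIES 0))) -> 0
  row 14 [01110]: ((0 OR (1 IMPLIES 0)) AND (0 IMPLIES (0 IMPLIES 0))) -> 0
  row 15 [01111]: ((0 OR (1 IMPLIES 0)) AND (0 IMPLIES (1 IMPLIES 0))) -> 0
  row 16 [10000]: ((1 OR (0 IMPLIES 1)) AND (1 IMPLIES (0 IMPLIES 1))) -> 1
  row 17 [10001]: ((1 OR (0 IMPLIES 1)) AND (1 IMPLIES (1 IMPLIES 1))) -> 1
  row 18 [10010]: ((1 OR (0 IMPLIES 1)) AND (1 IMPLIES (0 IMPLIES 1))) -> 1
  row 19 [10011]: ((1 OR (0 IMPLIES 1)) AND (1 IMPLIES (1 IMPLIES 1))) -> 1
  row 20 [10100]: ((1 OR (1 IMPLIES 1)) AND (1 IMPLIES (0 IMPLIES 1))) -> 1
  row 21 [10101]: ((1 OR (1 IMPLIES 1)) AND (1 IMPLIES (1 IMPLIES 1))) -> 1
  row 22 [10110]: ((1 OR (1 IMPLIES 1)) AND (1 IMPLIES (0 IMPLIES 1))) -> 1
  row 23 [10111]: ((1 OR (1 IMPLIES 1)) AND (1 IMPLIES (1 IMPLIES 1))) -> 1
  row 24 [11000]: ((1 OR (0 IMPLIES 1)) AND (1 IMPLIES (0 IMPLIES 1))) -> 1
  row 25 [11001]: ((1 OR (0 IMPLIES 1)) AND (1 IMPLIES (1 IMPLIES 1))) -> 1
  row 26 [11010]: ((1 OR (0 IMPLIES 1)) AND (1 IMPLIES (0 IMPLIES 1))) -> 1
  row 27 [11011]: ((1 OR (0 IMPLIES 1)) AND (1 IMPLIES (1 IMPLIES 1))) -> 1
  row 28 [11100]: ((1 OR (1 IMPLIES 1)) AND (1 IMPLIES (0 IMPLIES 1))) -> 1
  row 29 [11101]: ((1 OR (1 IMPLIES 1)) AND (1 IMPLIES (1 IMPLIES 1))) -> 1
  row 30 [11110]: ((1 OR (1 IMPLIES 1)) AND (1 IMPLIES (0 IMPLIES 1))) -> 1
  row 31 [11111]: ((1 OR (1 IMPLIES 1)) AND (1 IMPLIES (1 IMPLIES 1))) -> 1
Full result column, 4 rows per line (a,b,c fixed per line; d,e runs 00..11 left to right):
  rows 0-3 [a,b,c=000]: 1111  = hex F
  rows 4-7 [a,b,c=001]: 0000  = hex 0
  rows 8-11 [a,b,c=010]: 1111  = hex F
  rows 12-15 [a,b,c=011]: 0000  = hex 0
  rows 16-19 [a,b,c=100]: 1111  = hex F
  rows 20-23 [a,b,c=101]: 1111  = hex F
  rows 24-27 [a,b,c=110]: 1111  = hex F
  rows 28-31 [a,b,c=111]: 1111  = hex F
Output column (row 0 .. row 31) = 11110000111100001111111111111111
Output column grouped in 4s = 1111 0000 1111 0000 1111 1111 1111 1111 = 0xF0F0FFFF
Convert to decimal digit by digit (value = value*16 + digit):
  F -> 15
  15*16 + 0 = 240
  240*16 + 15 (F) = 3855
  3855*16 + 0 = 61680
  61680*16 + 15 (F) = 986895
  986895*16 + 15 (F) = 15790335
  15790335*16 + 15 (F) = 252645375
  252645375*16 + 15 (F) = 4042326015
Decimal = 4042326015

4042326015


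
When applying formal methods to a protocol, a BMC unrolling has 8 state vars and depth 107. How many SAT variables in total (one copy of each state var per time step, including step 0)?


BMC unrolls to depth k, creating one copy of each state var for steps 0..k.
Step count = 107 + 1 = 108 (steps 0 through 107)
Vars per step = 8
Total = 8 * 108 = 864

864


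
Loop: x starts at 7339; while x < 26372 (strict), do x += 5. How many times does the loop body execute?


Step 1: x goes from 7339 toward 26372 by 5; the body runs while x<26372, so iterations = ceil((bound-start)/step)
Step 2: Distance=19033
Step 3: ceil(19033/5)=3807

3807


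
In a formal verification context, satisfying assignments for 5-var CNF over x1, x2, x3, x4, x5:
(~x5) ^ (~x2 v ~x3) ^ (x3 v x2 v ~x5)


CNF with 3 clauses over 5 vars (32 assignments).
An assignment satisfies CNF iff every clause has >=1 true literal.
Check each row (bits = x1,x2,x3,x4,x5; clause T/F shown):
  row 0 [00000]: clauses=TTT -> 1
  row 1 [00001]: clauses=FTF -> 0
  row 2 [00010]: clauses=TTT -> 1
  row 3 [00011]: clauses=FTF -> 0
  row 4 [00100]: clauses=TTT -> 1
  row 5 [00101]: clauses=FTT -> 0
  row 6 [00110]: clauses=TTT -> 1
  row 7 [00111]: clauses=FTT -> 0
  row 8 [01000]: clauses=TTT -> 1
  row 9 [01001]: clauses=FTT -> 0
  row 10 [01010]: clauses=TTT -> 1
  row 11 [01011]: clauses=FTT -> 0
  row 12 [01100]: clauses=TFT -> 0
  row 13 [01101]: clauses=FFT -> 0
  row 14 [01110]: clauses=TFT -> 0
  row 15 [01111]: clauses=FFT -> 0
  row 16 [10000]: clauses=TTT -> 1
  row 17 [10001]: clauses=FTF -> 0
  row 18 [10010]: clauses=TTT -> 1
  row 19 [10011]: clauses=FTF -> 0
  row 20 [10100]: clauses=TTT -> 1
  row 21 [10101]: clauses=FTT -> 0
  row 22 [10110]: clauses=TTT -> 1
  row 23 [10111]: clauses=FTT -> 0
  row 24 [11000]: clauses=TTT -> 1
  row 25 [11001]: clauses=FTT -> 0
  row 26 [11010]: clauses=TTT -> 1
  row 27 [11011]: clauses=FTT -> 0
  row 28 [11100]: clauses=TFT -> 0
  row 29 [11101]: clauses=FFT -> 0
  row 30 [11110]: clauses=TFT -> 0
  row 31 [11111]: clauses=FFT -> 0
Full result column, 8 rows per line (x1,x2 fixed per line; x3,x4,x5 runs 000..111 left to right):
  rows 0-7 [x1,x2=00]: 10101010  (ones: 4)
  rows 8-15 [x1,x2=01]: 10100000  (ones: 2)
  rows 16-23 [x1,x2=10]: 10101010  (ones: 4)
  rows 24-31 [x1,x2=11]: 10100000  (ones: 2)
Satisfying assignments = 4+2+4+2 = 12

12


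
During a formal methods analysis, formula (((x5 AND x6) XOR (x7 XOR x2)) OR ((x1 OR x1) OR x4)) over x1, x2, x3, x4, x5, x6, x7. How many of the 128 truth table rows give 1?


Formula: (((x5 AND x6) XOR (x7 XOR x2)) OR ((x1 OR x1) OR x4)) over 7 vars (128 rows)
Evaluate each row (x1, x2, x3, x4, x5, x6, x7 as bits, MSB first):
  row 0 [0000000]: (((0 AND 0) XOR (0 XOR 0)) OR ((0 OR 0) OR 0)) -> 0
  row 1 [0000001]: (((0 AND 0) XOR (1 XOR 0)) OR ((0 OR 0) OR 0)) -> 1
  row 2 [0000010]: (((0 AND 1) XOR (0 XOR 0)) OR ((0 OR 0) OR 0)) -> 0
  row 3 [0000011]: (((0 AND 1) XOR (1 XOR 0)) OR ((0 OR 0) OR 0)) -> 1
  row 4 [0000100]: (((1 AND 0) XOR (0 XOR 0)) OR ((0 OR 0) OR 0)) -> 0
  (every remaining row is evaluated the same way; all 128 results are listed next)
Full result column, 8 rows per line (x1,x2,x3,x4 fixed per line; x5,x6,x7 runs 000..111 left to right):
  rows 0-7 [x1,x2,x3,x4=0000]: 01010110  (ones: 4)
  rows 8-15 [x1,x2,x3,x4=0001]: 11111111  (ones: 8)
  rows 16-23 [x1,x2,x3,x4=0010]: 01010110  (ones: 4)
  rows 24-31 [x1,x2,x3,x4=0011]: 11111111  (ones: 8)
  rows 32-39 [x1,x2,x3,x4=0100]: 10101001  (ones: 4)
  rows 40-47 [x1,x2,x3,x4=0101]: 11111111  (ones: 8)
  rows 48-55 [x1,x2,x3,x4=0110]: 10101001  (ones: 4)
  rows 56-63 [x1,x2,x3,x4=0111]: 11111111  (ones: 8)
  rows 64-71 [x1,x2,x3,x4=1000]: 11111111  (ones: 8)
  rows 72-79 [x1,x2,x3,x4=1001]: 11111111  (ones: 8)
  rows 80-87 [x1,x2,x3,x4=1010]: 11111111  (ones: 8)
  rows 88-95 [x1,x2,x3,x4=1011]: 11111111  (ones: 8)
  rows 96-103 [x1,x2,x3,x4=1100]: 11111111  (ones: 8)
  rows 104-111 [x1,x2,x3,x4=1101]: 11111111  (ones: 8)
  rows 112-119 [x1,x2,x3,x4=1110]: 11111111  (ones: 8)
  rows 120-127 [x1,x2,x3,x4=1111]: 11111111  (ones: 8)
Count of 1-rows = 4+8+4+8+4+8+4+8+8+8+8+8+8+8+8+8 = 112

112


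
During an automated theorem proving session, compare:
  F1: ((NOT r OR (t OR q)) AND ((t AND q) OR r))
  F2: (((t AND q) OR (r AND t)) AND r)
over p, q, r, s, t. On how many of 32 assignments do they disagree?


F1 = ((NOT r OR (t OR q)) AND ((t AND q) OR r))
F2 = (((t AND q) OR (r AND t)) AND r)
Evaluate both on each of 32 rows (bits = p,q,r,s,t):
  row 0 [00000]: F1=0 F2=0 -> 0
  row 1 [00001]: F1=0 F2=0 -> 0
  row 2 [00010]: F1=0 F2=0 -> 0
  row 3 [00011]: F1=0 F2=0 -> 0
  row 4 [00100]: F1=0 F2=0 -> 0
  row 5 [00101]: F1=1 F2=1 -> 0
  row 6 [00110]: F1=0 F2=0 -> 0
  row 7 [00111]: F1=1 F2=1 -> 0
  row 8 [01000]: F1=0 F2=0 -> 0
  row 9 [01001]: F1=1 F2=0 (differ) -> 1
  row 10 [01010]: F1=0 F2=0 -> 0
  row 11 [01011]: F1=1 F2=0 (differ) -> 1
  row 12 [01100]: F1=1 F2=0 (differ) -> 1
  row 13 [01101]: F1=1 F2=1 -> 0
  row 14 [01110]: F1=1 F2=0 (differ) -> 1
  row 15 [01111]: F1=1 F2=1 -> 0
  row 16 [10000]: F1=0 F2=0 -> 0
  row 17 [10001]: F1=0 F2=0 -> 0
  row 18 [10010]: F1=0 F2=0 -> 0
  row 19 [10011]: F1=0 F2=0 -> 0
  row 20 [10100]: F1=0 F2=0 -> 0
  row 21 [10101]: F1=1 F2=1 -> 0
  row 22 [10110]: F1=0 F2=0 -> 0
  row 23 [10111]: F1=1 F2=1 -> 0
  row 24 [11000]: F1=0 F2=0 -> 0
  row 25 [11001]: F1=1 F2=0 (differ) -> 1
  row 26 [11010]: F1=0 F2=0 -> 0
  row 27 [11011]: F1=1 F2=0 (differ) -> 1
  row 28 [11100]: F1=1 F2=0 (differ) -> 1
  row 29 [11101]: F1=1 F2=1 -> 0
  row 30 [11110]: F1=1 F2=0 (differ) -> 1
  row 31 [11111]: F1=1 F2=1 -> 0
Full result column, 8 rows per line (p,q fixed per line; r,s,t runs 000..111 left to right):
  rows 0-7 [p,q=00]: 00000000  (ones: 0)
  rows 8-15 [p,q=01]: 01011010  (ones: 4)
  rows 16-23 [p,q=10]: 00000000  (ones: 0)
  rows 24-31 [p,q=11]: 01011010  (ones: 4)
Disagreements = 0+4+0+4 = 8

8


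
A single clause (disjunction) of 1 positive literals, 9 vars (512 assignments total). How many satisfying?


Step 1: Total=2^9=512
Step 2: Unsat when all 1 false: 2^8=256
Step 3: Sat=512-256=256

256


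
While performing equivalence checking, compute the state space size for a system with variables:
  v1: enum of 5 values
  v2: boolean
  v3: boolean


State space = product of domain sizes of all variables.
Domain sizes:
  v1 (enum of 5 values): 5
  v2 (boolean): 2
  v3 (boolean): 2
Product = 5 * 2 * 2 = 20

20


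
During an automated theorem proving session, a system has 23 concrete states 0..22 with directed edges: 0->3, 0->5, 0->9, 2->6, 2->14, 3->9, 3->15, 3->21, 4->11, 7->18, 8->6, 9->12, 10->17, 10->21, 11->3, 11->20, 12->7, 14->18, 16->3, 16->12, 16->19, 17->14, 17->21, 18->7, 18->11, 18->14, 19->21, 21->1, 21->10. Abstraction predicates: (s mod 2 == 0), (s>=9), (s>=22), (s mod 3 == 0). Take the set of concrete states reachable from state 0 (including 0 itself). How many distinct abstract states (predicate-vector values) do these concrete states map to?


BFS from 0:
Concrete reachable: {0, 1, 3, 5, 7, 9, 10, 11, 12, 14, 15, 17, 18, 20, 21}
Abstract via predicates (s mod 2 == 0), (s>=9), (s>=22), (s mod 3 == 0):
  (0,0,0,0) <- {1, 5, 7}
  (0,0,0,1) <- {3}
  (0,1,0,0) <- {11, 17}
  (0,1,0,1) <- {9, 15, 21}
  (1,0,0,1) <- {0}
  (1,1,0,0) <- {10, 14, 20}
  (1,1,0,1) <- {12, 18}
Distinct abstract states = 7

7


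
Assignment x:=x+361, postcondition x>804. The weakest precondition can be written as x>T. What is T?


Formula: wp(x:=E, P) = P[E/x] (substitute E for x in postcondition)
Step 1: Postcondition: x>804
Step 2: Substitute x+361 for x: x+361>804
Step 3: Solve for x: x > 804-361 = 443

443


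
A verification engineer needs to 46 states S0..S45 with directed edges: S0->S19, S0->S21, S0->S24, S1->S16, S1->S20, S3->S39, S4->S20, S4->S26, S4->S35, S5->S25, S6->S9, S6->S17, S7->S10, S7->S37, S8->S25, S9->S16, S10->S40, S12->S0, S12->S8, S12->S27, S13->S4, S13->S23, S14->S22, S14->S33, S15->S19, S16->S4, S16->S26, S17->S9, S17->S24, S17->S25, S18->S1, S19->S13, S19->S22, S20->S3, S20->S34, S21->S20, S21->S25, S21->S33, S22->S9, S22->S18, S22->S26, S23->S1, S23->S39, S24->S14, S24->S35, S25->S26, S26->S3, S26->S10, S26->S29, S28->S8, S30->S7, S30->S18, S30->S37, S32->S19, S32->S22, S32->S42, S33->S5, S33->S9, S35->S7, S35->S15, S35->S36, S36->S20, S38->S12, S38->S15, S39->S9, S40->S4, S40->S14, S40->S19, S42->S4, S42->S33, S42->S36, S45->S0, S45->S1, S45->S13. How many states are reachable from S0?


BFS from S0:
  layer 0: {S0}
  layer 1: {S19, S21, S24}
  layer 2: {S13, S14, S20, S22, S25, S33, S35}
  layer 3: {S3, S4, S5, S7, S9, S15, S18, S23, S26, S34, S36}
  layer 4: {S1, S10, S16, S29, S37, S39}
  layer 5: {S40}
Reachable set: {S0, S1, S3, S4, S5, S7, S9, S10, S13, S14, S15, S16, S18, S19, S20, S21, S22, S23, S24, S25, S26, S29, S33, S34, S35, S36, S37, S39, S40}
Count = 29

29


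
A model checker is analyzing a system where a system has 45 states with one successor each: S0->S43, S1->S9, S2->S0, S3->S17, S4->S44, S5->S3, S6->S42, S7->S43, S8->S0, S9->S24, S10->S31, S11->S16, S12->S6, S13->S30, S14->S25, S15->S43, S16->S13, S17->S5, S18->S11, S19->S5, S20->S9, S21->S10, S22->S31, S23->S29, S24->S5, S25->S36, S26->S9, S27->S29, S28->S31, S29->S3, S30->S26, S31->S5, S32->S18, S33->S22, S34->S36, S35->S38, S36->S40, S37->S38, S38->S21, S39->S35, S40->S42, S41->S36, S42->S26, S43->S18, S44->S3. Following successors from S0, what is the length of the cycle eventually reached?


Trace from S0 until a state repeats:
  S0 -> S43 -> S18 -> S11 -> S16 -> S13 -> S30 -> S26 -> S9 -> S24 -> S5 -> S3 -> S17 -> S5
S5 first seen at step 10, revisited at step 13.
Cycle length = 13 - 10 = 3

3


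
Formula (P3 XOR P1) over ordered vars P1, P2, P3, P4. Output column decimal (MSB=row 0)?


Formula: (P3 XOR P1) over P1, P2, P3, P4 (16 rows)
Evaluate each row (bits = P1,P2,P3,P4, MSB first):
  row 0 [0000]: (0 XOR 0) -> 0
  row 1 [0001]: (0 XOR 0) -> 0
  row 2 [0010]: (1 XOR 0) -> 1
  row 3 [0011]: (1 XOR 0) -> 1
  row 4 [0100]: (0 XOR 0) -> 0
  row 5 [0101]: (0 XOR 0) -> 0
  row 6 [0110]: (1 XOR 0) -> 1
  row 7 [0111]: (1 XOR 0) -> 1
  row 8 [1000]: (0 XOR 1) -> 1
  row 9 [1001]: (0 XOR 1) -> 1
  row 10 [1010]: (1 XOR 1) -> 0
  row 11 [1011]: (1 XOR 1) -> 0
  row 12 [1100]: (0 XOR 1) -> 1
  row 13 [1101]: (0 XOR 1) -> 1
  row 14 [1110]: (1 XOR 1) -> 0
  row 15 [1111]: (1 XOR 1) -> 0
Full result column, 4 rows per line (P1,P2 fixed per line; P3,P4 runs 00..11 left to right):
  rows 0-3 [P1,P2=00]: 0011  = hex 3
  rows 4-7 [P1,P2=01]: 0011  = hex 3
  rows 8-11 [P1,P2=10]: 1100  = hex C
  rows 12-15 [P1,P2=11]: 1100  = hex C
Output column (row 0 .. row 15) = 0011001111001100
Output column grouped in 4s = 0011 0011 1100 1100 = 0x33CC
Convert to decimal digit by digit (value = value*16 + digit):
  3 -> 3
  3*16 + 3 = 51
  51*16 + 12 (C) = 828
  828*16 + 12 (C) = 13260
Decimal = 13260

13260


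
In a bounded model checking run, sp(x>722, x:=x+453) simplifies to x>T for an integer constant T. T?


Formula: sp(P, x:=E) = exists old_x. (x = E[old_x/x]) AND P[old_x/x] (old_x is the value of x before the assignment; eliminate old_x by solving x = E[old_x/x] for old_x)
Step 1: Precondition P: x>722, i.e. old_x > 722
Step 2: Assignment gives x = old_x + 453, so old_x = x - 453
Step 3: Substitute into P: x - 453 > 722
Step 4: Simplify: x > 722+453 = 1175

1175


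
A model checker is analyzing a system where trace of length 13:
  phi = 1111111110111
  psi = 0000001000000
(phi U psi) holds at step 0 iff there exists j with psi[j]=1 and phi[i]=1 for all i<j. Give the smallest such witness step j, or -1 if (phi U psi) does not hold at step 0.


(phi U psi) at 0: need smallest j with psi[j]=1 and phi[i]=1 for all i in [0,j).
Scan from step 0:
  step 0: phi=1, psi=0 -> continue
  step 1: phi=1, psi=0 -> continue
  step 2: phi=1, psi=0 -> continue
  step 3: phi=1, psi=0 -> continue
  step 6: psi=1 and phi held for [0,6) -> witness found
Witness step = 6

6


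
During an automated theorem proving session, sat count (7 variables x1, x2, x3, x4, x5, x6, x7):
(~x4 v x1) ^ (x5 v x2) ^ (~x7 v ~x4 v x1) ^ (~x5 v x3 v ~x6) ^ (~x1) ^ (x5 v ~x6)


CNF with 6 clauses over 7 vars (128 assignments).
An assignment satisfies CNF iff every clause has >=1 true literal.
Check each row (bits = x1,x2,x3,x4,x5,x6,x7; clause T/F shown):
  row 0 [0000000]: clauses=TFTTTT -> 0
  row 1 [0000001]: clauses=TFTTTT -> 0
  row 2 [0000010]: clauses=TFTTTF -> 0
  row 3 [0000011]: clauses=TFTTTF -> 0
  row 4 [0000100]: clauses=TTTTTT -> 1
  (every remaining row is evaluated the same way; all 128 results are listed next)
Full result column, 8 rows per line (x1,x2,x3,x4 fixed per line; x5,x6,x7 runs 000..111 left to right):
  rows 0-7 [x1,x2,x3,x4=0000]: 00001100  (ones: 2)
  rows 8-15 [x1,x2,x3,x4=0001]: 00000000  (ones: 0)
  rows 16-23 [x1,x2,x3,x4=0010]: 00001111  (ones: 4)
  rows 24-31 [x1,x2,x3,x4=0011]: 00000000  (ones: 0)
  rows 32-39 [x1,x2,x3,x4=0100]: 11001100  (ones: 4)
  rows 40-47 [x1,x2,x3,x4=0101]: 00000000  (ones: 0)
  rows 48-55 [x1,x2,x3,x4=0110]: 11001111  (ones: 6)
  rows 56-63 [x1,x2,x3,x4=0111]: 00000000  (ones: 0)
  rows 64-71 [x1,x2,x3,x4=1000]: 00000000  (ones: 0)
  rows 72-79 [x1,x2,x3,x4=1001]: 00000000  (ones: 0)
  rows 80-87 [x1,x2,x3,x4=1010]: 00000000  (ones: 0)
  rows 88-95 [x1,x2,x3,x4=1011]: 00000000  (ones: 0)
  rows 96-103 [x1,x2,x3,x4=1100]: 00000000  (ones: 0)
  rows 104-111 [x1,x2,x3,x4=1101]: 00000000  (ones: 0)
  rows 112-119 [x1,x2,x3,x4=1110]: 00000000  (ones: 0)
  rows 120-127 [x1,x2,x3,x4=1111]: 00000000  (ones: 0)
Satisfying assignments = 2+0+4+0+4+0+6+0+0+0+0+0+0+0+0+0 = 16

16
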